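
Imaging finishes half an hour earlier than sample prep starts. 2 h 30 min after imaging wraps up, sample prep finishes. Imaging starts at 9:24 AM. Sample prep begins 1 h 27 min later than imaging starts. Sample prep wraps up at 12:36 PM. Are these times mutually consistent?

No

Sample prep starts at 9:24 AM + 87 min = 10:51 AM.
Imaging ends at 10:51 AM − 30 min = 10:21 AM.
Sample prep ends at 10:21 AM + 150 min = 12:51 PM.
But sample prep is also said to end at 12:36 PM — a 15-minute conflict.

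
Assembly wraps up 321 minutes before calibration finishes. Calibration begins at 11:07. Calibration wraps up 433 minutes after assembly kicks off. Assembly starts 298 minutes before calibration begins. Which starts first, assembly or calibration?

Assembly starts at 11:07 − 298 min = 06:09.
Assembly starts at 06:09 and calibration starts at 11:07, so assembly is first.

assembly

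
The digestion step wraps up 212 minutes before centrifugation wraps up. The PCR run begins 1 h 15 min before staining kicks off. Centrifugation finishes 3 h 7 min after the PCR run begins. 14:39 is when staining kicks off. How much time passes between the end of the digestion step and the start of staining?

100 minutes

The PCR run starts at 14:39 − 75 min = 13:24.
Centrifugation ends at 13:24 + 187 min = 16:31.
The digestion step ends at 16:31 − 212 min = 12:59.
From 12:59 to 14:39 is 100 minutes.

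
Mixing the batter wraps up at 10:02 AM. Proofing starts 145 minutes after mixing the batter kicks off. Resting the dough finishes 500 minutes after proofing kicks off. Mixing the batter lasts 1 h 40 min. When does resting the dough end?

Mixing the batter starts at 10:02 AM − 100 min = 8:22 AM.
Proofing starts at 8:22 AM + 145 min = 10:47 AM.
Resting the dough ends at 10:47 AM + 500 min = 7:07 PM.

7:07 PM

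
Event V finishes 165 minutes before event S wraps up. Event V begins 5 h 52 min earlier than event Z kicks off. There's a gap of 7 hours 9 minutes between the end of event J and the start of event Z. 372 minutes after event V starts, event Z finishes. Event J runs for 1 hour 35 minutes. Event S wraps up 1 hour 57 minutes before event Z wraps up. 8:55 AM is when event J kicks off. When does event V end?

1:17 PM

Event J ends at 8:55 AM + 95 min = 10:30 AM.
Event Z starts at 10:30 AM + 429 min = 5:39 PM.
Event V starts at 5:39 PM − 352 min = 11:47 AM.
Event Z ends at 11:47 AM + 372 min = 5:59 PM.
Event S ends at 5:59 PM − 117 min = 4:02 PM.
Event V ends at 4:02 PM − 165 min = 1:17 PM.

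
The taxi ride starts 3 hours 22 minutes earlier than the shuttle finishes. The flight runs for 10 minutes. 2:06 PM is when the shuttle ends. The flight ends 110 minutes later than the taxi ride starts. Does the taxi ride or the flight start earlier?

the taxi ride

The taxi ride starts at 2:06 PM − 202 min = 10:44 AM.
The flight ends at 10:44 AM + 110 min = 12:34 PM.
The flight starts at 12:34 PM − 10 min = 12:24 PM.
The taxi ride starts at 10:44 AM and the flight starts at 12:24 PM, so the taxi ride is first.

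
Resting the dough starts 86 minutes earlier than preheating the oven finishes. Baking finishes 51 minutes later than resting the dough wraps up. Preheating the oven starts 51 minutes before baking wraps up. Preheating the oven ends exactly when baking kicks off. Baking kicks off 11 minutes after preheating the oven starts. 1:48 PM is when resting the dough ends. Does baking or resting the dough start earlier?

resting the dough

Baking ends at 1:48 PM + 51 min = 2:39 PM.
Preheating the oven starts at 2:39 PM − 51 min = 1:48 PM.
Baking starts at 1:48 PM + 11 min = 1:59 PM.
So preheating the oven ends at 1:59 PM.
Resting the dough starts at 1:59 PM − 86 min = 12:33 PM.
Baking starts at 1:59 PM and resting the dough starts at 12:33 PM, so resting the dough is first.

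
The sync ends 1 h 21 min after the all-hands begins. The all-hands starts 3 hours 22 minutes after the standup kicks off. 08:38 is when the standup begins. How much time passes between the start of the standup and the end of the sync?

The all-hands starts at 08:38 + 202 min = 12:00.
The sync ends at 12:00 + 81 min = 13:21.
From 08:38 to 13:21 is 4 h 43 min.

4 h 43 min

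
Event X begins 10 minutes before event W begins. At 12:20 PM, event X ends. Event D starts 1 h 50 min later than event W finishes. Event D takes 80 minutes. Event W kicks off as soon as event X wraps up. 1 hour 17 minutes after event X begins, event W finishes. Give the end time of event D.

4:37 PM

Event W starts at 12:20 PM.
Event X starts at 12:20 PM − 10 min = 12:10 PM.
Event W ends at 12:10 PM + 77 min = 1:27 PM.
Event D starts at 1:27 PM + 110 min = 3:17 PM.
Event D ends at 3:17 PM + 80 min = 4:37 PM.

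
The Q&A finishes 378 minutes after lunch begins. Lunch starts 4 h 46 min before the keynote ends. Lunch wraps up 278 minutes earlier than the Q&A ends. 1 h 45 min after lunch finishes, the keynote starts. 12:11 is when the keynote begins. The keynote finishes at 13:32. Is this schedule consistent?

Yes

Lunch starts at 13:32 − 286 min = 08:46.
The Q&A ends at 08:46 + 378 min = 15:04.
Lunch ends at 15:04 − 278 min = 10:26.
The keynote starts at 10:26 + 105 min = 12:11.
That matches the stated 12:11, so the schedule is consistent.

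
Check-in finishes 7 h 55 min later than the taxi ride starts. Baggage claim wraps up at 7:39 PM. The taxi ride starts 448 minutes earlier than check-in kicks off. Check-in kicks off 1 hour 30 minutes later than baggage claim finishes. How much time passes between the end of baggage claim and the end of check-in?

1 h 57 min

Check-in starts at 7:39 PM + 90 min = 9:09 PM.
The taxi ride starts at 9:09 PM − 448 min = 1:41 PM.
Check-in ends at 1:41 PM + 475 min = 9:36 PM.
From 7:39 PM to 9:36 PM is 1 h 57 min.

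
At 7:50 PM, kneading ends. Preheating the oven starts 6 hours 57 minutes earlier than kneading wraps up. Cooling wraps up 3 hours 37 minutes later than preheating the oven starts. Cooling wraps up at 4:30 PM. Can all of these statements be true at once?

Preheating the oven starts at 7:50 PM − 417 min = 12:53 PM.
Cooling ends at 12:53 PM + 217 min = 4:30 PM.
That matches the stated 4:30 PM, so the schedule is consistent.

Yes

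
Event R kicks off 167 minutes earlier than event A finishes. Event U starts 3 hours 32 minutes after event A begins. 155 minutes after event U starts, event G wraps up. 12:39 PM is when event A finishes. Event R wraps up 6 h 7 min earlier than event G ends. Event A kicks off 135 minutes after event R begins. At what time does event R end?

12:07 PM

Event R starts at 12:39 PM − 167 min = 9:52 AM.
Event A starts at 9:52 AM + 135 min = 12:07 PM.
Event U starts at 12:07 PM + 212 min = 3:39 PM.
Event G ends at 3:39 PM + 155 min = 6:14 PM.
Event R ends at 6:14 PM − 367 min = 12:07 PM.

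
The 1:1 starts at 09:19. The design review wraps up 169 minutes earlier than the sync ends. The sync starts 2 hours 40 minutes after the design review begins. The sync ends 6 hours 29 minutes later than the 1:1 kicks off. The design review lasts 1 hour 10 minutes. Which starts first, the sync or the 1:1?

The sync ends at 09:19 + 389 min = 15:48.
The design review ends at 15:48 − 169 min = 12:59.
The design review starts at 12:59 − 70 min = 11:49.
The sync starts at 11:49 + 160 min = 14:29.
The sync starts at 14:29 and the 1:1 starts at 09:19, so the 1:1 is first.

the 1:1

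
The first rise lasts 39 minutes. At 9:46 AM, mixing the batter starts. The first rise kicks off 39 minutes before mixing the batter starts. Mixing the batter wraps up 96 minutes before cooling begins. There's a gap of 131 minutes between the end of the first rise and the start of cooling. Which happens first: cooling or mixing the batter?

mixing the batter

The first rise starts at 9:46 AM − 39 min = 9:07 AM.
The first rise ends at 9:07 AM + 39 min = 9:46 AM.
Cooling starts at 9:46 AM + 131 min = 11:57 AM.
Cooling starts at 11:57 AM and mixing the batter starts at 9:46 AM, so mixing the batter is first.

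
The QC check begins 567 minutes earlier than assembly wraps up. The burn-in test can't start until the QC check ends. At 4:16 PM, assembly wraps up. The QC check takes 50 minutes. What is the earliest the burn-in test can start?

The QC check starts at 4:16 PM − 567 min = 6:49 AM.
The QC check ends at 6:49 AM + 50 min = 7:39 AM.
The burn-in test is bounded by the QC check, so the earliest it can start is 7:39 AM.

7:39 AM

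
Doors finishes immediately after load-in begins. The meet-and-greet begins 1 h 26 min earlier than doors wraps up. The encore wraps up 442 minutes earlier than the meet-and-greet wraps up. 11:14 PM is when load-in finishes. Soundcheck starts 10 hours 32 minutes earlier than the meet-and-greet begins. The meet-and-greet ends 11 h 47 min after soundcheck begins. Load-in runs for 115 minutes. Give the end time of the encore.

Load-in starts at 11:14 PM − 115 min = 9:19 PM.
So doors ends at 9:19 PM.
The meet-and-greet starts at 9:19 PM − 86 min = 7:53 PM.
Soundcheck starts at 7:53 PM − 632 min = 9:21 AM.
The meet-and-greet ends at 9:21 AM + 707 min = 9:08 PM.
The encore ends at 9:08 PM − 442 min = 1:46 PM.

1:46 PM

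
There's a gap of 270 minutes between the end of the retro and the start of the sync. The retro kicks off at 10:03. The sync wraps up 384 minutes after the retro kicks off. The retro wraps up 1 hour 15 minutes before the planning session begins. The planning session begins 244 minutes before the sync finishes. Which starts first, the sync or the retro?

the retro

The sync ends at 10:03 + 384 min = 16:27.
The planning session starts at 16:27 − 244 min = 12:23.
The retro ends at 12:23 − 75 min = 11:08.
The sync starts at 11:08 + 270 min = 15:38.
The sync starts at 15:38 and the retro starts at 10:03, so the retro is first.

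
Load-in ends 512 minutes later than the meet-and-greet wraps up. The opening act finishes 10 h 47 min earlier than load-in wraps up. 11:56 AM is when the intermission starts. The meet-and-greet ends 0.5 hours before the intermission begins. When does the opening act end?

9:11 AM

The meet-and-greet ends at 11:56 AM − 30 min = 11:26 AM.
Load-in ends at 11:26 AM + 512 min = 7:58 PM.
The opening act ends at 7:58 PM − 647 min = 9:11 AM.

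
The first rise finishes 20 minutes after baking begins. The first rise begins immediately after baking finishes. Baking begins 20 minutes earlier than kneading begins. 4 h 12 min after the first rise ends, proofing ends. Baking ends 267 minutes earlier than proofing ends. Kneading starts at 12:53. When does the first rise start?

12:38

Baking starts at 12:53 − 20 min = 12:33.
The first rise ends at 12:33 + 20 min = 12:53.
Proofing ends at 12:53 + 252 min = 17:05.
Baking ends at 17:05 − 267 min = 12:38.
So the first rise starts at 12:38.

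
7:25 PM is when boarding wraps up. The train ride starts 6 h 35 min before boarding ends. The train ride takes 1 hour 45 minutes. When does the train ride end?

2:35 PM

The train ride starts at 7:25 PM − 395 min = 12:50 PM.
The train ride ends at 12:50 PM + 105 min = 2:35 PM.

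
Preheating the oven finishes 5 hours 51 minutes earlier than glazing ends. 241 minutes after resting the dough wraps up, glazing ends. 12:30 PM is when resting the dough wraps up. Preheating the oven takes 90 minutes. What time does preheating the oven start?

9:10 AM

Glazing ends at 12:30 PM + 241 min = 4:31 PM.
Preheating the oven ends at 4:31 PM − 351 min = 10:40 AM.
Preheating the oven starts at 10:40 AM − 90 min = 9:10 AM.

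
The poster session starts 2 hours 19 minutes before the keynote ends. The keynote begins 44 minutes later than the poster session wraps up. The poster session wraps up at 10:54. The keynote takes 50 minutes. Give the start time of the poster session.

The keynote starts at 10:54 + 44 min = 11:38.
The keynote ends at 11:38 + 50 min = 12:28.
The poster session starts at 12:28 − 139 min = 10:09.

10:09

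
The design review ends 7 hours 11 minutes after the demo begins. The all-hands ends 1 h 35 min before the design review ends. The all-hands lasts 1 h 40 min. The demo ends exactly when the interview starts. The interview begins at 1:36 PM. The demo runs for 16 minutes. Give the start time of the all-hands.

5:16 PM

The demo ends at 1:36 PM.
The demo starts at 1:36 PM − 16 min = 1:20 PM.
The design review ends at 1:20 PM + 431 min = 8:31 PM.
The all-hands ends at 8:31 PM − 95 min = 6:56 PM.
The all-hands starts at 6:56 PM − 100 min = 5:16 PM.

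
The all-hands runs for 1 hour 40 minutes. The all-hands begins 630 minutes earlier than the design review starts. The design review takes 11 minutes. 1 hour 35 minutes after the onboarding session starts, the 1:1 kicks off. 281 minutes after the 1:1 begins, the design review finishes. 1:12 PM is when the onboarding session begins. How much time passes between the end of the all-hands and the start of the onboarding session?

The 1:1 starts at 1:12 PM + 95 min = 2:47 PM.
The design review ends at 2:47 PM + 281 min = 7:28 PM.
The design review starts at 7:28 PM − 11 min = 7:17 PM.
The all-hands starts at 7:17 PM − 630 min = 8:47 AM.
The all-hands ends at 8:47 AM + 100 min = 10:27 AM.
From 10:27 AM to 1:12 PM is 2 hours 45 minutes.

2 hours 45 minutes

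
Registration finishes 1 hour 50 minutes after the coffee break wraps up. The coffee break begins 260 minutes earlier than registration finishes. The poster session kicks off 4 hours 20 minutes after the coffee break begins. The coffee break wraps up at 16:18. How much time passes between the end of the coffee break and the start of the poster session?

1 h 50 min

Registration ends at 16:18 + 110 min = 18:08.
The coffee break starts at 18:08 − 260 min = 13:48.
The poster session starts at 13:48 + 260 min = 18:08.
From 16:18 to 18:08 is 1 h 50 min.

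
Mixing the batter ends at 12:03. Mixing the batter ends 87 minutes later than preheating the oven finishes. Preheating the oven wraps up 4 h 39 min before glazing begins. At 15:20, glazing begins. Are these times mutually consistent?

No

Preheating the oven ends at 15:20 − 279 min = 10:41.
Mixing the batter ends at 10:41 + 87 min = 12:08.
But mixing the batter is also said to end at 12:03 — a 5-minute conflict.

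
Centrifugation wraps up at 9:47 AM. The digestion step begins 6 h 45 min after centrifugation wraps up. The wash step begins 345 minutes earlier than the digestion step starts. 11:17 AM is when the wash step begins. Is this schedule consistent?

The digestion step starts at 9:47 AM + 405 min = 4:32 PM.
The wash step starts at 4:32 PM − 345 min = 10:47 AM.
But the wash step is also said to start at 11:17 AM — a 30-minute conflict.

No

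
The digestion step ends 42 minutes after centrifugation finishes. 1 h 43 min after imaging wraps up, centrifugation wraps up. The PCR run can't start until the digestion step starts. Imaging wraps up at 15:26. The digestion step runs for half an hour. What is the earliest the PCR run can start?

Centrifugation ends at 15:26 + 103 min = 17:09.
The digestion step ends at 17:09 + 42 min = 17:51.
The digestion step starts at 17:51 − 30 min = 17:21.
The PCR run is bounded by the digestion step, so the earliest it can start is 17:21.

17:21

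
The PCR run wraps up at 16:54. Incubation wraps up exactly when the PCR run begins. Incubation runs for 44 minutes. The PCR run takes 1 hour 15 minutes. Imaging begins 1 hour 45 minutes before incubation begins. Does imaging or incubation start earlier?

The PCR run starts at 16:54 − 75 min = 15:39.
So incubation ends at 15:39.
Incubation starts at 15:39 − 44 min = 14:55.
Imaging starts at 14:55 − 105 min = 13:10.
Imaging starts at 13:10 and incubation starts at 14:55, so imaging is first.

imaging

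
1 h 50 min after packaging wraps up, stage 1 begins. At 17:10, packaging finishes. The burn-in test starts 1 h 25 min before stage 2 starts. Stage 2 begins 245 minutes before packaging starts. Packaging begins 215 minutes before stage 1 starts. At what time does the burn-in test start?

09:55

Stage 1 starts at 17:10 + 110 min = 19:00.
Packaging starts at 19:00 − 215 min = 15:25.
Stage 2 starts at 15:25 − 245 min = 11:20.
The burn-in test starts at 11:20 − 85 min = 09:55.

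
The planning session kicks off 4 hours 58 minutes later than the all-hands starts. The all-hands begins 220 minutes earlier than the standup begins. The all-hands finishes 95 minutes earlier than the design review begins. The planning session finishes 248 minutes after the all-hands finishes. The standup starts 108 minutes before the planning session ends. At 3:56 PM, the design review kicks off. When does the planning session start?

The all-hands ends at 3:56 PM − 95 min = 2:21 PM.
The planning session ends at 2:21 PM + 248 min = 6:29 PM.
The standup starts at 6:29 PM − 108 min = 4:41 PM.
The all-hands starts at 4:41 PM − 220 min = 1:01 PM.
The planning session starts at 1:01 PM + 298 min = 5:59 PM.

5:59 PM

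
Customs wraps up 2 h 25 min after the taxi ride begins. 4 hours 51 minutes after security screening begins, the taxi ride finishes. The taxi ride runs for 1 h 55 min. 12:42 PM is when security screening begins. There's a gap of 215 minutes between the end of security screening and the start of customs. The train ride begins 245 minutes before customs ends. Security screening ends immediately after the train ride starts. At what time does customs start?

5:33 PM

The taxi ride ends at 12:42 PM + 291 min = 5:33 PM.
The taxi ride starts at 5:33 PM − 115 min = 3:38 PM.
Customs ends at 3:38 PM + 145 min = 6:03 PM.
The train ride starts at 6:03 PM − 245 min = 1:58 PM.
So security screening ends at 1:58 PM.
Customs starts at 1:58 PM + 215 min = 5:33 PM.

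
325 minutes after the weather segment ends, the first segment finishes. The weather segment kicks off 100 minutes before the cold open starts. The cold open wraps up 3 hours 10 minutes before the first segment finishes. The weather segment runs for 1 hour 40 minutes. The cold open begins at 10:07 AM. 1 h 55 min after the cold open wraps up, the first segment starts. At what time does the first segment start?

The weather segment starts at 10:07 AM − 100 min = 8:27 AM.
The weather segment ends at 8:27 AM + 100 min = 10:07 AM.
The first segment ends at 10:07 AM + 325 min = 3:32 PM.
The cold open ends at 3:32 PM − 190 min = 12:22 PM.
The first segment starts at 12:22 PM + 115 min = 2:17 PM.

2:17 PM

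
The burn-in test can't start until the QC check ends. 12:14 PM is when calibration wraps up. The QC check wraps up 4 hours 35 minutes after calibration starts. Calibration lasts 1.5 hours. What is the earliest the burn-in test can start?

Calibration starts at 12:14 PM − 90 min = 10:44 AM.
The QC check ends at 10:44 AM + 275 min = 3:19 PM.
The burn-in test is bounded by the QC check, so the earliest it can start is 3:19 PM.

3:19 PM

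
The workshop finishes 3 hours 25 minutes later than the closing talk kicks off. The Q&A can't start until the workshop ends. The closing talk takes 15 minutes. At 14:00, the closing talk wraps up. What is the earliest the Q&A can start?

17:10

The closing talk starts at 14:00 − 15 min = 13:45.
The workshop ends at 13:45 + 205 min = 17:10.
The Q&A is bounded by the workshop, so the earliest it can start is 17:10.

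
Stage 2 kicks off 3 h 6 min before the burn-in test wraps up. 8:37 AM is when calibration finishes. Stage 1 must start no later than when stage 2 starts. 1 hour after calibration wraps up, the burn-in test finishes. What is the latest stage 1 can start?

The burn-in test ends at 8:37 AM + 60 min = 9:37 AM.
Stage 2 starts at 9:37 AM − 186 min = 6:31 AM.
Stage 1 is bounded by stage 2, so the latest it can start is 6:31 AM.

6:31 AM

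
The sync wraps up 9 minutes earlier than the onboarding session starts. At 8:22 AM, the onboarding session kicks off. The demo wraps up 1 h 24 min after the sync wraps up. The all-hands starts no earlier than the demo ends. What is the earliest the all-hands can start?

The sync ends at 8:22 AM − 9 min = 8:13 AM.
The demo ends at 8:13 AM + 84 min = 9:37 AM.
The all-hands is bounded by the demo, so the earliest it can start is 9:37 AM.

9:37 AM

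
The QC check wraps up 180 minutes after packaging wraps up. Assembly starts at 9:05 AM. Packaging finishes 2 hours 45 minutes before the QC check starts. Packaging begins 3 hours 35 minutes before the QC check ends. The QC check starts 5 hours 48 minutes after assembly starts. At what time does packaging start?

The QC check starts at 9:05 AM + 348 min = 2:53 PM.
Packaging ends at 2:53 PM − 165 min = 12:08 PM.
The QC check ends at 12:08 PM + 180 min = 3:08 PM.
Packaging starts at 3:08 PM − 215 min = 11:33 AM.

11:33 AM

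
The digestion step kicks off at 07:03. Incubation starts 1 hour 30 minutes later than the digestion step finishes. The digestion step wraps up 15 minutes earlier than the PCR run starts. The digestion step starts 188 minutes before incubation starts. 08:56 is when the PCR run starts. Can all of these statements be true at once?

Yes

The digestion step ends at 08:56 − 15 min = 08:41.
Incubation starts at 08:41 + 90 min = 10:11.
The digestion step starts at 10:11 − 188 min = 07:03.
That matches the stated 07:03, so the schedule is consistent.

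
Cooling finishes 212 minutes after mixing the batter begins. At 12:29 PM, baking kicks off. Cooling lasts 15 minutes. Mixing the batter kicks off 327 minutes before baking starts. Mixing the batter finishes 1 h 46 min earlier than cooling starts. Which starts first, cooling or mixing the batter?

Mixing the batter starts at 12:29 PM − 327 min = 7:02 AM.
Cooling ends at 7:02 AM + 212 min = 10:34 AM.
Cooling starts at 10:34 AM − 15 min = 10:19 AM.
Cooling starts at 10:19 AM and mixing the batter starts at 7:02 AM, so mixing the batter is first.

mixing the batter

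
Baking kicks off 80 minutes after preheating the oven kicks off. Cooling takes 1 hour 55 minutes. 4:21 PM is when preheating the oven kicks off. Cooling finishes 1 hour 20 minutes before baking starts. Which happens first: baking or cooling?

cooling

Baking starts at 4:21 PM + 80 min = 5:41 PM.
Cooling ends at 5:41 PM − 80 min = 4:21 PM.
Cooling starts at 4:21 PM − 115 min = 2:26 PM.
Baking starts at 5:41 PM and cooling starts at 2:26 PM, so cooling is first.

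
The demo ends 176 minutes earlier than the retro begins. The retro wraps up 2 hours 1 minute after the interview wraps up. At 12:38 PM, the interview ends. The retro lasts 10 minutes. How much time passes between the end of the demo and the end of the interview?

1 h 5 min

The retro ends at 12:38 PM + 121 min = 2:39 PM.
The retro starts at 2:39 PM − 10 min = 2:29 PM.
The demo ends at 2:29 PM − 176 min = 11:33 AM.
From 11:33 AM to 12:38 PM is 1 h 5 min.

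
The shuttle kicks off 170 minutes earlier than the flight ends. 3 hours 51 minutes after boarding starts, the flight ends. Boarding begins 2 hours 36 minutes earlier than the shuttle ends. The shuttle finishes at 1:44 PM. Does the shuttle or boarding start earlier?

Boarding starts at 1:44 PM − 156 min = 11:08 AM.
The flight ends at 11:08 AM + 231 min = 2:59 PM.
The shuttle starts at 2:59 PM − 170 min = 12:09 PM.
The shuttle starts at 12:09 PM and boarding starts at 11:08 AM, so boarding is first.

boarding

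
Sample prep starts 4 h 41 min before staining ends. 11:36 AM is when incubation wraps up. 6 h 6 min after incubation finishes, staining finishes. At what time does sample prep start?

Staining ends at 11:36 AM + 366 min = 5:42 PM.
Sample prep starts at 5:42 PM − 281 min = 1:01 PM.

1:01 PM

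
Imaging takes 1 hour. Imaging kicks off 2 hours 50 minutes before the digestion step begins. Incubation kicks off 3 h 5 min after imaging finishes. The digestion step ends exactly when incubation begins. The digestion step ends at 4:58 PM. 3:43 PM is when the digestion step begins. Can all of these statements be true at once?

Yes

Imaging starts at 3:43 PM − 170 min = 12:53 PM.
Imaging ends at 12:53 PM + 60 min = 1:53 PM.
Incubation starts at 1:53 PM + 185 min = 4:58 PM.
So the digestion step ends at 4:58 PM.
That matches the stated 4:58 PM, so the schedule is consistent.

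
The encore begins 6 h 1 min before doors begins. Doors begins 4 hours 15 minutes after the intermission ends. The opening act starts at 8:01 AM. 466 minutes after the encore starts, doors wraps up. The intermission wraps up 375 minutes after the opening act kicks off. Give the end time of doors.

8:16 PM

The intermission ends at 8:01 AM + 375 min = 2:16 PM.
Doors starts at 2:16 PM + 255 min = 6:31 PM.
The encore starts at 6:31 PM − 361 min = 12:30 PM.
Doors ends at 12:30 PM + 466 min = 8:16 PM.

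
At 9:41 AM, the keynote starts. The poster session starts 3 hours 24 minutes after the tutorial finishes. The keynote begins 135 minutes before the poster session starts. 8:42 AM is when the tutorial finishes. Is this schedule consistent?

No

The poster session starts at 8:42 AM + 204 min = 12:06 PM.
The keynote starts at 12:06 PM − 135 min = 9:51 AM.
But the keynote is also said to start at 9:41 AM — a 10-minute conflict.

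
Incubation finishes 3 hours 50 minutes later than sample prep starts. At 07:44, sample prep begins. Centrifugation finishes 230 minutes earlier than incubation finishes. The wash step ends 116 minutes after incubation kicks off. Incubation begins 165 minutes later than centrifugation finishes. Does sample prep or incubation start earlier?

Incubation ends at 07:44 + 230 min = 11:34.
Centrifugation ends at 11:34 − 230 min = 07:44.
Incubation starts at 07:44 + 165 min = 10:29.
Sample prep starts at 07:44 and incubation starts at 10:29, so sample prep is first.

sample prep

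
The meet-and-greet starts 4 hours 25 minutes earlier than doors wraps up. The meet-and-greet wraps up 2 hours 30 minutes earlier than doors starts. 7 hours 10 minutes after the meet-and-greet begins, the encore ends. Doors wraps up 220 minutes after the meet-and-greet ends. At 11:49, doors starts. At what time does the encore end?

15:44

The meet-and-greet ends at 11:49 − 150 min = 09:19.
Doors ends at 09:19 + 220 min = 12:59.
The meet-and-greet starts at 12:59 − 265 min = 08:34.
The encore ends at 08:34 + 430 min = 15:44.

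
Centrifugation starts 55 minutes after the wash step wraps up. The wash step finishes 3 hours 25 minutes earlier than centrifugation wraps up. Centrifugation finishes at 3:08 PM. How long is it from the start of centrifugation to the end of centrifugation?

2.5 hours

The wash step ends at 3:08 PM − 205 min = 11:43 AM.
Centrifugation starts at 11:43 AM + 55 min = 12:38 PM.
From 12:38 PM to 3:08 PM is 2.5 hours.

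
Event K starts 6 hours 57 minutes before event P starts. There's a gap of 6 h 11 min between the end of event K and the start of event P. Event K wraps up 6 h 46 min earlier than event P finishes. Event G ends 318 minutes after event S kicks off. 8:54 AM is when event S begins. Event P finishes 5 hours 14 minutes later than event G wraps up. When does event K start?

11:54 AM

Event G ends at 8:54 AM + 318 min = 2:12 PM.
Event P ends at 2:12 PM + 314 min = 7:26 PM.
Event K ends at 7:26 PM − 406 min = 12:40 PM.
Event P starts at 12:40 PM + 371 min = 6:51 PM.
Event K starts at 6:51 PM − 417 min = 11:54 AM.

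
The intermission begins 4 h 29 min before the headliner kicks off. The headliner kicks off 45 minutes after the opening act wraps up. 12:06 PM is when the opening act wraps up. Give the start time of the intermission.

8:22 AM

The headliner starts at 12:06 PM + 45 min = 12:51 PM.
The intermission starts at 12:51 PM − 269 min = 8:22 AM.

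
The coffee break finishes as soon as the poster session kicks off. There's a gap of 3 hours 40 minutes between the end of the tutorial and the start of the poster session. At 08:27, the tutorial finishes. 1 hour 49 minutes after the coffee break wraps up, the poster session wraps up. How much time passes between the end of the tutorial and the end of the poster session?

The poster session starts at 08:27 + 220 min = 12:07.
So the coffee break ends at 12:07.
The poster session ends at 12:07 + 109 min = 13:56.
From 08:27 to 13:56 is 5 hours 29 minutes.

5 hours 29 minutes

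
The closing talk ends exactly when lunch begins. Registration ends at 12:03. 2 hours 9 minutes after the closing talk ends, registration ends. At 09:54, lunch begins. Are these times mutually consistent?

The closing talk ends at 09:54.
Registration ends at 09:54 + 129 min = 12:03.
That matches the stated 12:03, so the schedule is consistent.

Yes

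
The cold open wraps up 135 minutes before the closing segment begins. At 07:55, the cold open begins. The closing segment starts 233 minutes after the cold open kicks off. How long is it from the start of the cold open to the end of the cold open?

1 h 38 min

The closing segment starts at 07:55 + 233 min = 11:48.
The cold open ends at 11:48 − 135 min = 09:33.
From 07:55 to 09:33 is 1 h 38 min.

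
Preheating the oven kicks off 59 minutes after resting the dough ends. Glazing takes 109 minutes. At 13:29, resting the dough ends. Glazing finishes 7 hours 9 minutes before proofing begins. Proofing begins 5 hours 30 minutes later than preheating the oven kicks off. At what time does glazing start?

Preheating the oven starts at 13:29 + 59 min = 14:28.
Proofing starts at 14:28 + 330 min = 19:58.
Glazing ends at 19:58 − 429 min = 12:49.
Glazing starts at 12:49 − 109 min = 11:00.

11:00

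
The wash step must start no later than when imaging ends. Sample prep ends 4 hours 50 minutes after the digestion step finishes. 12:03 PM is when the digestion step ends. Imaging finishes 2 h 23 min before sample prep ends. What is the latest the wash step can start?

Sample prep ends at 12:03 PM + 290 min = 4:53 PM.
Imaging ends at 4:53 PM − 143 min = 2:30 PM.
The wash step is bounded by imaging, so the latest it can start is 2:30 PM.

2:30 PM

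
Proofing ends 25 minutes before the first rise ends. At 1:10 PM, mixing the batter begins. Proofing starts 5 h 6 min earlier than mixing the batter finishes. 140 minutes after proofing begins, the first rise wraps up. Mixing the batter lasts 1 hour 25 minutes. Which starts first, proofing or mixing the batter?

proofing

Mixing the batter ends at 1:10 PM + 85 min = 2:35 PM.
Proofing starts at 2:35 PM − 306 min = 9:29 AM.
Proofing starts at 9:29 AM and mixing the batter starts at 1:10 PM, so proofing is first.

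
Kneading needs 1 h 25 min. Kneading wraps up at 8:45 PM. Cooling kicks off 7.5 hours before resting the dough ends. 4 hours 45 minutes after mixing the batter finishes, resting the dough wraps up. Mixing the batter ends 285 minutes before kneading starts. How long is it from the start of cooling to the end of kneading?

8 hours 55 minutes

Kneading starts at 8:45 PM − 85 min = 7:20 PM.
Mixing the batter ends at 7:20 PM − 285 min = 2:35 PM.
Resting the dough ends at 2:35 PM + 285 min = 7:20 PM.
Cooling starts at 7:20 PM − 450 min = 11:50 AM.
From 11:50 AM to 8:45 PM is 8 hours 55 minutes.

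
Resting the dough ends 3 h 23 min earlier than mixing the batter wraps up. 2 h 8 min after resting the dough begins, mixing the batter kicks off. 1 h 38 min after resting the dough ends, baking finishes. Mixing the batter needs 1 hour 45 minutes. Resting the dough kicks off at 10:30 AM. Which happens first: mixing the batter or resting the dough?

resting the dough

Mixing the batter starts at 10:30 AM + 128 min = 12:38 PM.
Mixing the batter starts at 12:38 PM and resting the dough starts at 10:30 AM, so resting the dough is first.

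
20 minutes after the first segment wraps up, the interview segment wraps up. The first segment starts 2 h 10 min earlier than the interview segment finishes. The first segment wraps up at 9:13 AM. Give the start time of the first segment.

The interview segment ends at 9:13 AM + 20 min = 9:33 AM.
The first segment starts at 9:33 AM − 130 min = 7:23 AM.

7:23 AM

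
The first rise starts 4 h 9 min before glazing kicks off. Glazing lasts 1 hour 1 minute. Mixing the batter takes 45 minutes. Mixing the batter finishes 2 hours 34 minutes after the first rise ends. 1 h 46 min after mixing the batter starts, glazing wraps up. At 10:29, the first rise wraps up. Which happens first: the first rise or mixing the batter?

Mixing the batter ends at 10:29 + 154 min = 13:03.
Mixing the batter starts at 13:03 − 45 min = 12:18.
Glazing ends at 12:18 + 106 min = 14:04.
Glazing starts at 14:04 − 61 min = 13:03.
The first rise starts at 13:03 − 249 min = 08:54.
The first rise starts at 08:54 and mixing the batter starts at 12:18, so the first rise is first.

the first rise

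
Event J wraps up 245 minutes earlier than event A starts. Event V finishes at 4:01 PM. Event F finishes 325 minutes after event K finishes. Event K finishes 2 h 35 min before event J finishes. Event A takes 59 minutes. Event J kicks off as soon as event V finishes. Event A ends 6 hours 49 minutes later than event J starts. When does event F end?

Event J starts at 4:01 PM.
Event A ends at 4:01 PM + 409 min = 10:50 PM.
Event A starts at 10:50 PM − 59 min = 9:51 PM.
Event J ends at 9:51 PM − 245 min = 5:46 PM.
Event K ends at 5:46 PM − 155 min = 3:11 PM.
Event F ends at 3:11 PM + 325 min = 8:36 PM.

8:36 PM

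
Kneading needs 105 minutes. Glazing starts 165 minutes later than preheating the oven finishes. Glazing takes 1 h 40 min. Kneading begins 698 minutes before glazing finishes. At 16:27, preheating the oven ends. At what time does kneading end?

Glazing starts at 16:27 + 165 min = 19:12.
Glazing ends at 19:12 + 100 min = 20:52.
Kneading starts at 20:52 − 698 min = 09:14.
Kneading ends at 09:14 + 105 min = 10:59.

10:59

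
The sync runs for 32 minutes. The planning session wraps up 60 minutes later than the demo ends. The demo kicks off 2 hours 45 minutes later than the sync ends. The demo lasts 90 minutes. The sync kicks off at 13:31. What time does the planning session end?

The sync ends at 13:31 + 32 min = 14:03.
The demo starts at 14:03 + 165 min = 16:48.
The demo ends at 16:48 + 90 min = 18:18.
The planning session ends at 18:18 + 60 min = 19:18.

19:18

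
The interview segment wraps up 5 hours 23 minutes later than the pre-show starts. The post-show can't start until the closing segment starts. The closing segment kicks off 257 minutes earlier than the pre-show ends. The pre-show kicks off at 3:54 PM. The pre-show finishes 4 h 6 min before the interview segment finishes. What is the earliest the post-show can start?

12:54 PM

The interview segment ends at 3:54 PM + 323 min = 9:17 PM.
The pre-show ends at 9:17 PM − 246 min = 5:11 PM.
The closing segment starts at 5:11 PM − 257 min = 12:54 PM.
The post-show is bounded by the closing segment, so the earliest it can start is 12:54 PM.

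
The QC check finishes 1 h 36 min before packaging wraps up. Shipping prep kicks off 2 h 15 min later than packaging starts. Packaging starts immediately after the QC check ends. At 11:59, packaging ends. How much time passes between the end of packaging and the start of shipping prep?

The QC check ends at 11:59 − 96 min = 10:23.
So packaging starts at 10:23.
Shipping prep starts at 10:23 + 135 min = 12:38.
From 11:59 to 12:38 is 39 minutes.

39 minutes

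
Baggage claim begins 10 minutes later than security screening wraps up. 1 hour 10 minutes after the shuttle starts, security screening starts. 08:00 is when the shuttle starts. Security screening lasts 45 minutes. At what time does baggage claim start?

10:05

Security screening starts at 08:00 + 70 min = 09:10.
Security screening ends at 09:10 + 45 min = 09:55.
Baggage claim starts at 09:55 + 10 min = 10:05.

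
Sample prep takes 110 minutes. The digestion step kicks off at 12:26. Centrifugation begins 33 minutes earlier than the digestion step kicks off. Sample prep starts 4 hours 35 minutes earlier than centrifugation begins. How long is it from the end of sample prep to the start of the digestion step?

3 h 18 min

Centrifugation starts at 12:26 − 33 min = 11:53.
Sample prep starts at 11:53 − 275 min = 07:18.
Sample prep ends at 07:18 + 110 min = 09:08.
From 09:08 to 12:26 is 3 h 18 min.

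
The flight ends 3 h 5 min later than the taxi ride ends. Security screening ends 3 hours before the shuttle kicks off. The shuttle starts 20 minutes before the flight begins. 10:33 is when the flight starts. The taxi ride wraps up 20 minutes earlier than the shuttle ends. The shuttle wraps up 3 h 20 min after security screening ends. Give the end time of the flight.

The shuttle starts at 10:33 − 20 min = 10:13.
Security screening ends at 10:13 − 180 min = 07:13.
The shuttle ends at 07:13 + 200 min = 10:33.
The taxi ride ends at 10:33 − 20 min = 10:13.
The flight ends at 10:13 + 185 min = 13:18.

13:18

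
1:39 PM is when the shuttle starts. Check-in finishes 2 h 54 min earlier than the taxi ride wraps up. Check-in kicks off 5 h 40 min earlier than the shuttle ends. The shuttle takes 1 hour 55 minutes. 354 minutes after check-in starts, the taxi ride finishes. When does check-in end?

The shuttle ends at 1:39 PM + 115 min = 3:34 PM.
Check-in starts at 3:34 PM − 340 min = 9:54 AM.
The taxi ride ends at 9:54 AM + 354 min = 3:48 PM.
Check-in ends at 3:48 PM − 174 min = 12:54 PM.

12:54 PM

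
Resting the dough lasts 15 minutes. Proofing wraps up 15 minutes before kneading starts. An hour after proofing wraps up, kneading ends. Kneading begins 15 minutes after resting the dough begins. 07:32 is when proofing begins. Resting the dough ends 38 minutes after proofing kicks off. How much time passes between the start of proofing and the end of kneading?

1 h 23 min

Resting the dough ends at 07:32 + 38 min = 08:10.
Resting the dough starts at 08:10 − 15 min = 07:55.
Kneading starts at 07:55 + 15 min = 08:10.
Proofing ends at 08:10 − 15 min = 07:55.
Kneading ends at 07:55 + 60 min = 08:55.
From 07:32 to 08:55 is 1 h 23 min.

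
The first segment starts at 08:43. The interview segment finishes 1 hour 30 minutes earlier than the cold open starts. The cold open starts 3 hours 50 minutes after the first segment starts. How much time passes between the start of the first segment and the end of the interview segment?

The cold open starts at 08:43 + 230 min = 12:33.
The interview segment ends at 12:33 − 90 min = 11:03.
From 08:43 to 11:03 is 140 minutes.

140 minutes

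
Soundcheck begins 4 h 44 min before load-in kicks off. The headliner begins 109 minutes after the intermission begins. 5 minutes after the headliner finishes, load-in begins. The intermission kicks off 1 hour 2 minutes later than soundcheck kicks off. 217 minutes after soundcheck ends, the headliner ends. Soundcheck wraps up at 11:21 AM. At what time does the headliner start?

The headliner ends at 11:21 AM + 217 min = 2:58 PM.
Load-in starts at 2:58 PM + 5 min = 3:03 PM.
Soundcheck starts at 3:03 PM − 284 min = 10:19 AM.
The intermission starts at 10:19 AM + 62 min = 11:21 AM.
The headliner starts at 11:21 AM + 109 min = 1:10 PM.

1:10 PM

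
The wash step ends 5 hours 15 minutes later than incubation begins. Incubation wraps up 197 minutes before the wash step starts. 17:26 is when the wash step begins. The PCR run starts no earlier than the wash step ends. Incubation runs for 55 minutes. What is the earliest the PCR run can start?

18:29

Incubation ends at 17:26 − 197 min = 14:09.
Incubation starts at 14:09 − 55 min = 13:14.
The wash step ends at 13:14 + 315 min = 18:29.
The PCR run is bounded by the wash step, so the earliest it can start is 18:29.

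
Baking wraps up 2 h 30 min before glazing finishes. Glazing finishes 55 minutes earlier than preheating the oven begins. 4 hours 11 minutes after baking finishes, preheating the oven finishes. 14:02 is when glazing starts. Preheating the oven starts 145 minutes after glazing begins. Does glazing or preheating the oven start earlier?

glazing

Preheating the oven starts at 14:02 + 145 min = 16:27.
Glazing starts at 14:02 and preheating the oven starts at 16:27, so glazing is first.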